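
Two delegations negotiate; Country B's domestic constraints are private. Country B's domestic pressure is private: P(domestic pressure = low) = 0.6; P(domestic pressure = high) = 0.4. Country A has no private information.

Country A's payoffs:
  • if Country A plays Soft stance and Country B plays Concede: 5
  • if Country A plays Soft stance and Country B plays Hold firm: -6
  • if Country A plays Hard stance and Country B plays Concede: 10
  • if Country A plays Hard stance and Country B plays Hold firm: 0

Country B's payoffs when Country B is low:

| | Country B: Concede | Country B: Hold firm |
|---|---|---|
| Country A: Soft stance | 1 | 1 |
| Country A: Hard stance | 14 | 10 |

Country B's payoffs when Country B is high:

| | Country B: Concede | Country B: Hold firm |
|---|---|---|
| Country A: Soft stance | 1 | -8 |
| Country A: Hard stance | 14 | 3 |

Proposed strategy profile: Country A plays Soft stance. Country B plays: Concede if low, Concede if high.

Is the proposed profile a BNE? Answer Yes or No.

No

Country A plays Soft stance: E[Soft stance] = 0.6·(5) + 0.4·(5) = 5; E[Hard stance] = 10. Not best-responding. ✗
Country B (domestic pressure low), facing Soft stance: Concede gives 1, Hold firm gives 1. Proposed Concede is best. ✓
Country B (domestic pressure high), facing Soft stance: Concede gives 1, Hold firm gives -8. Proposed Concede is best. ✓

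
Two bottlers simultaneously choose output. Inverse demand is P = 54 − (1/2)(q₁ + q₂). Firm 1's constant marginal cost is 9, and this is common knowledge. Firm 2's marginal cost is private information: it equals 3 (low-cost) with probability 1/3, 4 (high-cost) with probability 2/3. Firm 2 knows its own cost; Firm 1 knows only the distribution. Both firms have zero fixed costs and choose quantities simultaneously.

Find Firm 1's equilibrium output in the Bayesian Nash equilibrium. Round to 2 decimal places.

Each type of Firm 2 best-responds to q₁; Firm 1 best-responds to the expected q₂ over Firm 2's types.
Firm 2 with cost c maximizes (54 − (1/2)(q₁+q₂) − c)·q₂, giving q₂(c) = (54 − c − (1/2)q₁).
E[c₂] = 1/3·3 + 2/3·4 = 3.66667
Firm 1's FOC against E[q₂] yields q₁ = (54 − 2·9 + E[c₂])/(3/2) = (54 − 18 + 3.66667)/(3/2) = 26.4444.

26.44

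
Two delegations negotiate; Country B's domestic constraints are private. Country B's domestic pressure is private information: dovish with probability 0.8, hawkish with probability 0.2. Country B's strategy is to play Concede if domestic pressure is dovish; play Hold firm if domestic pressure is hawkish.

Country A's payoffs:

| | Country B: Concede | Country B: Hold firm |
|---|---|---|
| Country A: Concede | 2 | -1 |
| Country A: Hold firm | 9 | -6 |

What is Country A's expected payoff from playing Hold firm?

Take the expectation over Country B's domestic pressure, weighting each type's action by its prior probability.
E[Hold firm] = 0.8·9 + 0.2·(-6) = 7.2 + (-1.2) = 6

6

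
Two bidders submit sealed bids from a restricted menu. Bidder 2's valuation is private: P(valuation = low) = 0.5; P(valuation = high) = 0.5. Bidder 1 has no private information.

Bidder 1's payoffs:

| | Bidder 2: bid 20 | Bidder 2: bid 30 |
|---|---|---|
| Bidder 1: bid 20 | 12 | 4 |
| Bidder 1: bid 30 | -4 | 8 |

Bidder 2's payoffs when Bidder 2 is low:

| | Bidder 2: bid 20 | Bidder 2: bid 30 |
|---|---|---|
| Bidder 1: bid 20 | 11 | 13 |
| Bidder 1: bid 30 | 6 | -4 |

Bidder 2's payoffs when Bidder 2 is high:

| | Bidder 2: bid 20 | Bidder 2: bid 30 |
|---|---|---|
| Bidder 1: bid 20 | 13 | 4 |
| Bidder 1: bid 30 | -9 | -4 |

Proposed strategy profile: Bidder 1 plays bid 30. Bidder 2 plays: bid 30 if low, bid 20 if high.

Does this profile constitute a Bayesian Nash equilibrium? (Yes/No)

No

Bidder 1 plays bid 30: E[bid 30] = 0.5·(8) + 0.5·(-4) = 2; E[bid 20] = 8. Not best-responding. ✗
Bidder 2 (valuation low), facing bid 30: bid 20 gives 6, bid 30 gives -4. Proposed bid 30 is not best — profitable deviation exists. ✗
Bidder 2 (valuation high), facing bid 30: bid 20 gives -9, bid 30 gives -4. Proposed bid 20 is not best — profitable deviation exists. ✗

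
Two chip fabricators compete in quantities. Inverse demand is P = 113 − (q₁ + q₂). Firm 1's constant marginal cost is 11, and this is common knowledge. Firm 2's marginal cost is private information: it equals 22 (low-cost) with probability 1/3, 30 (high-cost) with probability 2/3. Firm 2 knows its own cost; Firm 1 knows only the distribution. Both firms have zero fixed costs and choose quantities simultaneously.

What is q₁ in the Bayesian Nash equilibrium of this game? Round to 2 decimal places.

Type-c best response for Firm 2: q₂(c) = (113 − c)/2 − q₁/2.
Firm 1 maximizes expected profit; its first-order condition is 113 − 2q₁ − E[q₂] − 11 = 0.
Substituting E[q₂] and solving: E[c₂] = 27.3333, so q₁ = (113 − 2·11 + 27.3333)/3 = 39.4444.

39.44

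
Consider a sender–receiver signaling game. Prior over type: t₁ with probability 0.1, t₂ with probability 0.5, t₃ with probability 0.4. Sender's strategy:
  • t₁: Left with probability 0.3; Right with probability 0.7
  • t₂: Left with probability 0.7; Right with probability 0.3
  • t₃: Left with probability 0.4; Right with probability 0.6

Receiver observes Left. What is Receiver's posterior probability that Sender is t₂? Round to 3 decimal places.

0.648

P(Left) = 0.1·0.3 + 0.5·0.7 + 0.4·0.4 = 0.54
P(t₂ | Left) = (0.5·0.7) / 0.54 = 0.35 / 0.54 = 0.648148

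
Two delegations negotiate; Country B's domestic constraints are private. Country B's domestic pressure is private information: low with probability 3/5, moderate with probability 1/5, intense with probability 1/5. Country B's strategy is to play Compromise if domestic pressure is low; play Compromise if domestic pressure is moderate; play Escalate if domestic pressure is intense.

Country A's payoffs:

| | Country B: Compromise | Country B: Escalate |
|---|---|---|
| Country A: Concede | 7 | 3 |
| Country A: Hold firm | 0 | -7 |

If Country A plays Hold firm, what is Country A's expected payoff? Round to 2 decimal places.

E[Hold firm] = 3/5·0 + 1/5·0 + 1/5·(-7) = 0 + 0 + (-7/5) = -7/5

-1.40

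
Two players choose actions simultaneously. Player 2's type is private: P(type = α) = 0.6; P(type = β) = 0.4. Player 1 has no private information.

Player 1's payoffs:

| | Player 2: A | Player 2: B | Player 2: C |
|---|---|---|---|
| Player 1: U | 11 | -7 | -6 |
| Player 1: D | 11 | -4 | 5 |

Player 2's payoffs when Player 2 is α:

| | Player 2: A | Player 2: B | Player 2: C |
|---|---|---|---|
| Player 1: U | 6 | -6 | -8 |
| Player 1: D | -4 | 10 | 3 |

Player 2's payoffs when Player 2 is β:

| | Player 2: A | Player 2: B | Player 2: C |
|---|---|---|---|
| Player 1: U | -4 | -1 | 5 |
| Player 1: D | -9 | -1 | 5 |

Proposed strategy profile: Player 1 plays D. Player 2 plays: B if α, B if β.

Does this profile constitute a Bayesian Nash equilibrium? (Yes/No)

Player 1 plays D: E[D] = 0.6·(-4) + 0.4·(-4) = -4; E[U] = -7. Best-responding. ✓
Player 2 (type α), facing D: A gives -4, B gives 10, C gives 3. Proposed B is best. ✓
Player 2 (type β), facing D: A gives -9, B gives -1, C gives 5. Proposed B is not best — profitable deviation exists. ✗

No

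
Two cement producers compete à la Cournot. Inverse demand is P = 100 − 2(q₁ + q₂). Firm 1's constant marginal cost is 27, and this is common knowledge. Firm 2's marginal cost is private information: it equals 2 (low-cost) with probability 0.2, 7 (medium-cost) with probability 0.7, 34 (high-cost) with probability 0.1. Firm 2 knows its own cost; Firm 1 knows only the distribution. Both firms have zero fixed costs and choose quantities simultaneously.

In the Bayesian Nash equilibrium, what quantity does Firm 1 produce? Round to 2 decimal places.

Type-c best response for Firm 2: q₂(c) = (100 − c)/4 − q₁/2.
Firm 1 maximizes expected profit; its first-order condition is 100 − 4q₁ − 2E[q₂] − 27 = 0.
Substituting E[q₂] and solving: E[c₂] = 8.7, so q₁ = (100 − 2·27 + 8.7)/6 = 9.11667.

9.12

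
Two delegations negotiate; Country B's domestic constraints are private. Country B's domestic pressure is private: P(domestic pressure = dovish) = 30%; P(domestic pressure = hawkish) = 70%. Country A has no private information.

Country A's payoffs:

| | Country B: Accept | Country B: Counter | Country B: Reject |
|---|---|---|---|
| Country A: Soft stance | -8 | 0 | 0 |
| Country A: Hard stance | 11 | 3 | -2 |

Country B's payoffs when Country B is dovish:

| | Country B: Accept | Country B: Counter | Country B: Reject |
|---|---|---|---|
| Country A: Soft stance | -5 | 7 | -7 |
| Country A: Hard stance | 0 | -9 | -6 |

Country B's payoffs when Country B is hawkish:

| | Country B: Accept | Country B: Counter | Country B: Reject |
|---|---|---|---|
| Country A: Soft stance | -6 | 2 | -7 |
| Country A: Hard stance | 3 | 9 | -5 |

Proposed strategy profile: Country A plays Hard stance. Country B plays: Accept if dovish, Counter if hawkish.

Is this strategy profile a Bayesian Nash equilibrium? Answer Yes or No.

Yes

Country A plays Hard stance: E[Hard stance] = 0.3·(11) + 0.7·(3) = 5.4; E[Soft stance] = -2.4. Best-responding. ✓
Country B (domestic pressure dovish), facing Hard stance: Accept gives 0, Counter gives -9, Reject gives -6. Proposed Accept is best. ✓
Country B (domestic pressure hawkish), facing Hard stance: Accept gives 3, Counter gives 9, Reject gives -5. Proposed Counter is best. ✓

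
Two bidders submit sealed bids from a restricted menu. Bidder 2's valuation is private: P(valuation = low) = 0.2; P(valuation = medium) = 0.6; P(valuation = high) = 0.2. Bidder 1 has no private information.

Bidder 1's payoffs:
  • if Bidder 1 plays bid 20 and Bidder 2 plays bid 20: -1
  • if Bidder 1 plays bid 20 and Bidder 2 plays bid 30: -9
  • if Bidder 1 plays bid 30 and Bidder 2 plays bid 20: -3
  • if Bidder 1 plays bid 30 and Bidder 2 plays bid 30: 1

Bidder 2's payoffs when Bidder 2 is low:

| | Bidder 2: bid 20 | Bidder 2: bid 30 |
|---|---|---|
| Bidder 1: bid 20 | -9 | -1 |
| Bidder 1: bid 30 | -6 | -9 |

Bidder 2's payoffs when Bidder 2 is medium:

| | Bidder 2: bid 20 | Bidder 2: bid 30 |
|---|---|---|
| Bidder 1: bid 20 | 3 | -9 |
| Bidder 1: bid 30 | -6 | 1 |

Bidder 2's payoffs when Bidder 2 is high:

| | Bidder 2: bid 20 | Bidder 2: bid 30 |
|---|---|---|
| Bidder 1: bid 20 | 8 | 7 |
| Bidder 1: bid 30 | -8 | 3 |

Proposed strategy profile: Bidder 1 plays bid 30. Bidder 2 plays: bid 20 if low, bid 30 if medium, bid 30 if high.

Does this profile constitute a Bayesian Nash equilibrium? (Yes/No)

Yes

A profile is a BNE iff every type of every player is best-responding given beliefs about the other side.
Bidder 1 plays bid 30: E[bid 30] = 0.2·(-3) + 0.6·(1) + 0.2·(1) = 0.2; E[bid 20] = -7.4. Best-responding. ✓
Bidder 2 (valuation low), facing bid 30: bid 20 gives -6, bid 30 gives -9. Proposed bid 20 is best. ✓
Bidder 2 (valuation medium), facing bid 30: bid 20 gives -6, bid 30 gives 1. Proposed bid 30 is best. ✓
Bidder 2 (valuation high), facing bid 30: bid 20 gives -8, bid 30 gives 3. Proposed bid 30 is best. ✓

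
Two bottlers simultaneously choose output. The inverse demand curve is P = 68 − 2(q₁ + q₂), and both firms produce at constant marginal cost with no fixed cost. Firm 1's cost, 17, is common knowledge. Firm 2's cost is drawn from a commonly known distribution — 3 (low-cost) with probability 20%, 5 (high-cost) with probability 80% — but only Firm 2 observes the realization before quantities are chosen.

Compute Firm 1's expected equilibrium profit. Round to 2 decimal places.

82.78

Type-c best response for Firm 2: q₂(c) = (68 − c)/4 − q₁/2.
Firm 1 maximizes expected profit; its first-order condition is 68 − 4q₁ − 2E[q₂] − 17 = 0.
Substituting E[q₂] and solving: E[c₂] = 4.6, so q₁ = (68 − 2·17 + 4.6)/6 = 6.43333.
E[P] = 68 − 2·(q₁ + E[q₂]) = 29.8667; Firm 1's expected profit = (E[P] − 17)·q₁ = (29.8667 − 17)·6.43333 = 82.7756.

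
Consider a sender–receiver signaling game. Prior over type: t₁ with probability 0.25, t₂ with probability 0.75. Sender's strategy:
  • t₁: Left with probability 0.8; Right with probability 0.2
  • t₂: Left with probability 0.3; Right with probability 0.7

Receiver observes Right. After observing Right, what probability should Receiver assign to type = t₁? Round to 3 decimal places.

Apply Bayes' rule using the sender's strategy as the likelihood.
P(Right) = 0.25·0.2 + 0.75·0.7 = 0.575
P(t₁ | Right) = (0.25·0.2) / 0.575 = 0.05 / 0.575 = 0.0869565

0.087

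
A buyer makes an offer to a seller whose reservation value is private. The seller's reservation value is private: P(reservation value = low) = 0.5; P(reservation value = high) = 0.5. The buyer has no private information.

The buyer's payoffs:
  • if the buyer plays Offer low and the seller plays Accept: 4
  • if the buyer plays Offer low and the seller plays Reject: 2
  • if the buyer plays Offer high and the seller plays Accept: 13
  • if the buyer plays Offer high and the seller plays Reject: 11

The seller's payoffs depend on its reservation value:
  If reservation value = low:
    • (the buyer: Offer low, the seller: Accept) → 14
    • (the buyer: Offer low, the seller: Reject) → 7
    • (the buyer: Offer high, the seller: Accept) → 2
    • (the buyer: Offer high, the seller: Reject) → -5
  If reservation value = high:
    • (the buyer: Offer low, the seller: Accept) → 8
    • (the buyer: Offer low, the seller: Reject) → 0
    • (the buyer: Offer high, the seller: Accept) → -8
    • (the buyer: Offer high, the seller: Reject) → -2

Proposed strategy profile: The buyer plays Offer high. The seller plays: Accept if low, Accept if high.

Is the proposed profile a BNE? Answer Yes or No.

The buyer plays Offer high: E[Offer high] = 0.5·(13) + 0.5·(13) = 13; E[Offer low] = 4. Best-responding. ✓
The seller (reservation value low), facing Offer high: Accept gives 2, Reject gives -5. Proposed Accept is best. ✓
The seller (reservation value high), facing Offer high: Accept gives -8, Reject gives -2. Proposed Accept is not best — profitable deviation exists. ✗

No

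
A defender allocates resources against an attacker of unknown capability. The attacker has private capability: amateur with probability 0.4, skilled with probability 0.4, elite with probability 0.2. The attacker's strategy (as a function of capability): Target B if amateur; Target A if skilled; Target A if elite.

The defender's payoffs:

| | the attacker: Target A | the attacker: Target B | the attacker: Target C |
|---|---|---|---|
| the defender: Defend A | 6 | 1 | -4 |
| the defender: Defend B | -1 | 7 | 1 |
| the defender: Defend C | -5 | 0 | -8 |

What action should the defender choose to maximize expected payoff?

Compute the defender's expected payoff for each action, taking the expectation over the attacker's type.
E[Defend A] = 0.4·(1) + 0.4·(6) + 0.2·(6) = 4
E[Defend B] = 0.4·(7) + 0.4·(-1) + 0.2·(-1) = 2.2
E[Defend C] = 0.4·(0) + 0.4·(-5) + 0.2·(-5) = -3
Best response: Defend A (4 is the largest).

Defend A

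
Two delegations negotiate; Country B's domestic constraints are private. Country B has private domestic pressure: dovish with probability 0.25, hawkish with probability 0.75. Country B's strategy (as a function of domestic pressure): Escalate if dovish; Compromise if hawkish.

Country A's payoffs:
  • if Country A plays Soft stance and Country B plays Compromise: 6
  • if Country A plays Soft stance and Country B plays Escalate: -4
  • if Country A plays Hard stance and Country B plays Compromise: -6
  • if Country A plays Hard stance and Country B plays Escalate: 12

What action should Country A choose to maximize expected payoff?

Soft stance

E[Soft stance] = 0.25·(-4) + 0.75·(6) = 3.5
E[Hard stance] = 0.25·(12) + 0.75·(-6) = -1.5
Best response: Soft stance (3.5 is the largest).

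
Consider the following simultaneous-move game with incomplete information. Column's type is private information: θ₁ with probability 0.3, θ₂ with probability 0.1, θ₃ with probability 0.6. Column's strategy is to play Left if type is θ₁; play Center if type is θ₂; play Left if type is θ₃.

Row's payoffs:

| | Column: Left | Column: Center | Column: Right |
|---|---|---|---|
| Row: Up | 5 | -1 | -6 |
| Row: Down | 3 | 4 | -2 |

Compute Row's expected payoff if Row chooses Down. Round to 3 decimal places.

3.100

Take the expectation over Column's type, weighting each type's action by its prior probability.
E[Down] = 0.3·3 + 0.1·4 + 0.6·3 = 0.9 + 0.4 + 1.8 = 3.1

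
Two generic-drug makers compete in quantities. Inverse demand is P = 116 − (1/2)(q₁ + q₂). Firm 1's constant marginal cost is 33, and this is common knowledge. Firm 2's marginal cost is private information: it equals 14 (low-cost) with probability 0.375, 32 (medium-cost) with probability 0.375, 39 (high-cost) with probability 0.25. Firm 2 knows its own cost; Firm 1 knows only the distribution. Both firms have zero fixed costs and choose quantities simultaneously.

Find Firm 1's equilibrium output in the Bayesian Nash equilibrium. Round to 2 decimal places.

51.33

Type-c best response for Firm 2: q₂(c) = (116 − c) − q₁/2.
Firm 1 maximizes expected profit; its first-order condition is 116 − q₁ − (1/2)E[q₂] − 33 = 0.
Substituting E[q₂] and solving: E[c₂] = 27, so q₁ = (116 − 2·33 + 27)/(3/2) = 51.3333.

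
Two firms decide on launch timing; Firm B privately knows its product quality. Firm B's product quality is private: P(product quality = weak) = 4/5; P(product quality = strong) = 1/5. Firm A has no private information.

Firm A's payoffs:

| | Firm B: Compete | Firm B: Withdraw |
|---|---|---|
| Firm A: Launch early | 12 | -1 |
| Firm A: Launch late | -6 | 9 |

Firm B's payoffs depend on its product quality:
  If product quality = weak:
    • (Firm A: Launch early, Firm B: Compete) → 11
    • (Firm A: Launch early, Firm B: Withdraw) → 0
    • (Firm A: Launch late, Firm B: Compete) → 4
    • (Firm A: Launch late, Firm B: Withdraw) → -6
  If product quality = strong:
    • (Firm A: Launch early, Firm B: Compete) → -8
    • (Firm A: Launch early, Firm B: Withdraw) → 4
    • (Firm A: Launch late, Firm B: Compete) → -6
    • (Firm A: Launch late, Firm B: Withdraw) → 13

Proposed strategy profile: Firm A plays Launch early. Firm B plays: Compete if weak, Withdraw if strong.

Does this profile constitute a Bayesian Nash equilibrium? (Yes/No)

A profile is a BNE iff every type of every player is best-responding given beliefs about the other side.
Firm A plays Launch early: E[Launch early] = 4/5·(12) + 1/5·(-1) = 47/5; E[Launch late] = -3. Best-responding. ✓
Firm B (product quality weak), facing Launch early: Compete gives 11, Withdraw gives 0. Proposed Compete is best. ✓
Firm B (product quality strong), facing Launch early: Compete gives -8, Withdraw gives 4. Proposed Withdraw is best. ✓

Yes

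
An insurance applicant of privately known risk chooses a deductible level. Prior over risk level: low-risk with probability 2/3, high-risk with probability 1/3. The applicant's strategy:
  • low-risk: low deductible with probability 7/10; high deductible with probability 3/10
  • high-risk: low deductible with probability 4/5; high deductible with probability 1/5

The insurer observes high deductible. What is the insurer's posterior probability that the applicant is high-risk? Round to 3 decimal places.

P(high deductible) = (2/3)·(3/10) + (1/3)·(1/5) = 4/15
P(high-risk | high deductible) = ((1/3)·(1/5)) / (4/15) = (1/15) / (4/15) = 1/4

0.250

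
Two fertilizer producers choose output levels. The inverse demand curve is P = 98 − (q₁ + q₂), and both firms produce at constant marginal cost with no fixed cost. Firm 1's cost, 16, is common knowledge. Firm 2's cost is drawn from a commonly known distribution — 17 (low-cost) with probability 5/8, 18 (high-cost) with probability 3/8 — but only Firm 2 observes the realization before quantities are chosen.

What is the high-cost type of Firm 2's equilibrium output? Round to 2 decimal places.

Type-c best response for Firm 2: q₂(c) = (98 − c)/2 − q₁/2.
Firm 1 maximizes expected profit; its first-order condition is 98 − 2q₁ − E[q₂] − 16 = 0.
Substituting E[q₂] and solving: E[c₂] = 17.375, so q₁ = (98 − 2·16 + 17.375)/3 = 27.7917.
q₂(high-cost) = (98 − 18 − 27.7917)/2 = 26.1042.

26.10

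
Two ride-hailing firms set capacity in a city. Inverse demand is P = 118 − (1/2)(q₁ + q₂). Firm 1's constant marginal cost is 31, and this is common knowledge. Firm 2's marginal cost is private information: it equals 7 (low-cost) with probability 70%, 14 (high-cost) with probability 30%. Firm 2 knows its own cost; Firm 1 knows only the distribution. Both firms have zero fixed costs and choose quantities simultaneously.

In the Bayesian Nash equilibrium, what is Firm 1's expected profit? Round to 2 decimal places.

941.78

Firm 2 with cost c maximizes (118 − (1/2)(q₁+q₂) − c)·q₂, giving q₂(c) = (118 − c − (1/2)q₁).
E[c₂] = 0.7·7 + 0.3·14 = 9.1
Firm 1's FOC against E[q₂] yields q₁ = (118 − 2·31 + E[c₂])/(3/2) = (118 − 62 + 9.1)/(3/2) = 43.4.
E[P] = 118 − (1/2)·(q₁ + E[q₂]) = 52.7; Firm 1's expected profit = (E[P] − 31)·q₁ = (52.7 − 31)·43.4 = 941.78.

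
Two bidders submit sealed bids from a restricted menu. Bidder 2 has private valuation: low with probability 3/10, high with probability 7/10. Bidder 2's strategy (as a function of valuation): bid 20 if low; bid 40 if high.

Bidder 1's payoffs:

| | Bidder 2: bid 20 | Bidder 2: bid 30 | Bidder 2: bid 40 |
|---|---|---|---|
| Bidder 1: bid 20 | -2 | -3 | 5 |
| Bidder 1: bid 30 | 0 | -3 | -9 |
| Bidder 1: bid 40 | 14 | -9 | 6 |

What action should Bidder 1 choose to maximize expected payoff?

E[bid 20] = 3/10·(-2) + 7/10·(5) = 29/10
E[bid 30] = 3/10·(0) + 7/10·(-9) = -63/10
E[bid 40] = 3/10·(14) + 7/10·(6) = 42/5
Best response: bid 40 (42/5 is the largest).

bid 40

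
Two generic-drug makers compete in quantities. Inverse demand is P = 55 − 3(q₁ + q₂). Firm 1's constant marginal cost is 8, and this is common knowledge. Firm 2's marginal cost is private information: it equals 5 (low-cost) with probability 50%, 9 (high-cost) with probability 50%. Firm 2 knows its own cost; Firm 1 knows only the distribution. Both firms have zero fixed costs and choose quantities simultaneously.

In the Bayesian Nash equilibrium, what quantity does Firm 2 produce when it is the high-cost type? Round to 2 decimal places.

Type-c best response for Firm 2: q₂(c) = (55 − c)/6 − q₁/2.
Firm 1 maximizes expected profit; its first-order condition is 55 − 6q₁ − 3E[q₂] − 8 = 0.
Substituting E[q₂] and solving: E[c₂] = 7, so q₁ = (55 − 2·8 + 7)/9 = 5.11111.
q₂(high-cost) = (55 − 9 − 3·5.11111)/6 = 5.11111.

5.11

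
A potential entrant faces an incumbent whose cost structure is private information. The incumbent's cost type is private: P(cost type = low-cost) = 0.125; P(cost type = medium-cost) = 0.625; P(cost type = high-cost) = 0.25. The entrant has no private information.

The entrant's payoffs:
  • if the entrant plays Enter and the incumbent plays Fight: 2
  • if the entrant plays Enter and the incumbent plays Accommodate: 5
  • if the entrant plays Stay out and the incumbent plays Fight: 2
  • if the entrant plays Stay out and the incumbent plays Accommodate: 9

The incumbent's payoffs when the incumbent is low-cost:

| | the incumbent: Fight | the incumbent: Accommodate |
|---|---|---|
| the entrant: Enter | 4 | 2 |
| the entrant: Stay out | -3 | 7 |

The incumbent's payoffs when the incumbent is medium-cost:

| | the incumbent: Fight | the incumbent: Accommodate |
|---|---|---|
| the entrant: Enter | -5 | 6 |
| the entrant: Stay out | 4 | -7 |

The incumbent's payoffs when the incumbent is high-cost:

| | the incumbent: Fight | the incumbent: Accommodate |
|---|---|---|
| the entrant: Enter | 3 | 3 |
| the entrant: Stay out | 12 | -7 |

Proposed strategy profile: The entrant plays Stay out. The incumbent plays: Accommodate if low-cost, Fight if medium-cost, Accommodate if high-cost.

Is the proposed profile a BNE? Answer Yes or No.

No

The entrant plays Stay out: E[Stay out] = 0.125·(9) + 0.625·(2) + 0.25·(9) = 4.625; E[Enter] = 3.125. Best-responding. ✓
The incumbent (cost type low-cost), facing Stay out: Fight gives -3, Accommodate gives 7. Proposed Accommodate is best. ✓
The incumbent (cost type medium-cost), facing Stay out: Fight gives 4, Accommodate gives -7. Proposed Fight is best. ✓
The incumbent (cost type high-cost), facing Stay out: Fight gives 12, Accommodate gives -7. Proposed Accommodate is not best — profitable deviation exists. ✗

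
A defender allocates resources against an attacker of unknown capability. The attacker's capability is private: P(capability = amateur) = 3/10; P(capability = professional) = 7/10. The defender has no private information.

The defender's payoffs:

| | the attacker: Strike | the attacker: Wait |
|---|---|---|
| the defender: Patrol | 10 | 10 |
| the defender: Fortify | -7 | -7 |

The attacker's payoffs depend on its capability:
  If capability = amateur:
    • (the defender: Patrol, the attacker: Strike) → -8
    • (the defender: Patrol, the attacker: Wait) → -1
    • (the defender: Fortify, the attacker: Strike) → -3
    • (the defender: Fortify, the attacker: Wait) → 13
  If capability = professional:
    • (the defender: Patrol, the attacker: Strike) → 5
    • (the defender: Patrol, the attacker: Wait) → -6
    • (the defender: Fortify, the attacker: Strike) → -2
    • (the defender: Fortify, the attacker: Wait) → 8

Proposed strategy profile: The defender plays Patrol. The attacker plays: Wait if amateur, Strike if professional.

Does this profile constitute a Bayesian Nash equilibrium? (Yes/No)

Yes

The defender plays Patrol: E[Patrol] = 3/10·(10) + 7/10·(10) = 10; E[Fortify] = -7. Best-responding. ✓
The attacker (capability amateur), facing Patrol: Strike gives -8, Wait gives -1. Proposed Wait is best. ✓
The attacker (capability professional), facing Patrol: Strike gives 5, Wait gives -6. Proposed Strike is best. ✓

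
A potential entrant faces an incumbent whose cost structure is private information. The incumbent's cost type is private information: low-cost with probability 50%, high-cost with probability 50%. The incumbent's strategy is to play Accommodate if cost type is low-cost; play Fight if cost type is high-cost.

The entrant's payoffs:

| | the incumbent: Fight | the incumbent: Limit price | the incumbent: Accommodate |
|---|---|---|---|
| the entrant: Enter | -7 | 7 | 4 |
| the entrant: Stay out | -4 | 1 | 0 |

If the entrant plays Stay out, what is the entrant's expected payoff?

-2

E[Stay out] = 0.5·0 + 0.5·(-4) = 0 + (-2) = -2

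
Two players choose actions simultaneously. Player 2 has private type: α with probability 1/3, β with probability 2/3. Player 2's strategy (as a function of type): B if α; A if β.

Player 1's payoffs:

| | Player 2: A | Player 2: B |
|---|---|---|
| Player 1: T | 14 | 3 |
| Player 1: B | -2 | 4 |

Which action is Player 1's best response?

T

Compute Player 1's expected payoff for each action, taking the expectation over Player 2's type.
E[T] = 1/3·(3) + 2/3·(14) = 31/3
E[B] = 1/3·(4) + 2/3·(-2) = 0
Best response: T (31/3 is the largest).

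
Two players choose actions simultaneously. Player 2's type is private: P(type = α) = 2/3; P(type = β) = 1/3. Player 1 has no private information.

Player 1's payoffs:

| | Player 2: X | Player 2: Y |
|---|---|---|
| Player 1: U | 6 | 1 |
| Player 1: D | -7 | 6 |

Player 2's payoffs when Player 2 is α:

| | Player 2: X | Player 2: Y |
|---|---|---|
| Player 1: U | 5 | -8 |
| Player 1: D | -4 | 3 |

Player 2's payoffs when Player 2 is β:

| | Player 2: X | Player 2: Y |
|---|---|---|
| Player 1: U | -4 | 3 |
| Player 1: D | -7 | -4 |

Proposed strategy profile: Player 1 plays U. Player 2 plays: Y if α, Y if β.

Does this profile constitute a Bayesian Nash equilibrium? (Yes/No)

No

Player 1 plays U: E[U] = 2/3·(1) + 1/3·(1) = 1; E[D] = 6. Not best-responding. ✗
Player 2 (type α), facing U: X gives 5, Y gives -8. Proposed Y is not best — profitable deviation exists. ✗
Player 2 (type β), facing U: X gives -4, Y gives 3. Proposed Y is best. ✓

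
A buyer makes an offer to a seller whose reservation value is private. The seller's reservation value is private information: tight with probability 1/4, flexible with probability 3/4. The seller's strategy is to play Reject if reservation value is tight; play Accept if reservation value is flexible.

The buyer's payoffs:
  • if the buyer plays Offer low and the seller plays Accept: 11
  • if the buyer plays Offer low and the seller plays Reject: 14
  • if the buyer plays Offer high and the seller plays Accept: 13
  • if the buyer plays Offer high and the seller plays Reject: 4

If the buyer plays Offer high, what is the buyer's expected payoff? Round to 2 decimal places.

10.75

E[Offer high] = 1/4·4 + 3/4·13 = 1 + 39/4 = 43/4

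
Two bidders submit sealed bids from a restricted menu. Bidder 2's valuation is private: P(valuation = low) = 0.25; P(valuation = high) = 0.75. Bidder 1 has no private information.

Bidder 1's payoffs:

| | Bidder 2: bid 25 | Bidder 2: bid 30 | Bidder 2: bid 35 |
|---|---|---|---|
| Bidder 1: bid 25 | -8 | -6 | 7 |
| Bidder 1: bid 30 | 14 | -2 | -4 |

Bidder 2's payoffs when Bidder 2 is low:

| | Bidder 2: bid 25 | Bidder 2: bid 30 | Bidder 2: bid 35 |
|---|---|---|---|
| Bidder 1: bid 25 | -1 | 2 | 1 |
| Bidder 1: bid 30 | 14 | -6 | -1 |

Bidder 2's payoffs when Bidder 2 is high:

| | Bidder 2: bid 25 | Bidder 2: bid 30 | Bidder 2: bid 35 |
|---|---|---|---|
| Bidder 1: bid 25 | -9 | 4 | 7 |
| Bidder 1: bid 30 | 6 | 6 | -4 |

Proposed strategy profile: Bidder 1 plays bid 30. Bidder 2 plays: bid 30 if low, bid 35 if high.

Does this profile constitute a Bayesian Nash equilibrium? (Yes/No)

Bidder 1 plays bid 30: E[bid 30] = 0.25·(-2) + 0.75·(-4) = -3.5; E[bid 25] = 3.75. Not best-responding. ✗
Bidder 2 (valuation low), facing bid 30: bid 25 gives 14, bid 30 gives -6, bid 35 gives -1. Proposed bid 30 is not best — profitable deviation exists. ✗
Bidder 2 (valuation high), facing bid 30: bid 25 gives 6, bid 30 gives 6, bid 35 gives -4. Proposed bid 35 is not best — profitable deviation exists. ✗

No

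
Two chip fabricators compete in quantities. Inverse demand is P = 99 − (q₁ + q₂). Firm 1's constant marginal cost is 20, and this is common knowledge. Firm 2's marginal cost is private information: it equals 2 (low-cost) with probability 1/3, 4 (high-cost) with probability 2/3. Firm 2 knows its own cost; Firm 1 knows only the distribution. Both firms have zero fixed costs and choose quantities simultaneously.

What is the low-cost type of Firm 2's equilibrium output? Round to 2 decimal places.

Each type of Firm 2 best-responds to q₁; Firm 1 best-responds to the expected q₂ over Firm 2's types.
Firm 2 with cost c maximizes (99 − (q₁+q₂) − c)·q₂, giving q₂(c) = (99 − c − q₁)/2.
E[c₂] = 1/3·2 + 2/3·4 = 3.33333
Firm 1's FOC against E[q₂] yields q₁ = (99 − 2·20 + E[c₂])/3 = (99 − 40 + 3.33333)/3 = 20.7778.
q₂(low-cost) = (99 − 2 − 20.7778)/2 = 38.1111.

38.11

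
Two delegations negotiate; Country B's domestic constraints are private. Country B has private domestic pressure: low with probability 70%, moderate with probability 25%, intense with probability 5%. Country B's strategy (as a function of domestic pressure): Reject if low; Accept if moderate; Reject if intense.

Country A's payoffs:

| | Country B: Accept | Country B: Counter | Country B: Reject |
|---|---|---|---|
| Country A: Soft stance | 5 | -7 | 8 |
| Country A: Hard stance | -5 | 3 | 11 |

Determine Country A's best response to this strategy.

E[Soft stance] = 0.7·(8) + 0.25·(5) + 0.05·(8) = 7.25
E[Hard stance] = 0.7·(11) + 0.25·(-5) + 0.05·(11) = 7
Best response: Soft stance (7.25 is the largest).

Soft stance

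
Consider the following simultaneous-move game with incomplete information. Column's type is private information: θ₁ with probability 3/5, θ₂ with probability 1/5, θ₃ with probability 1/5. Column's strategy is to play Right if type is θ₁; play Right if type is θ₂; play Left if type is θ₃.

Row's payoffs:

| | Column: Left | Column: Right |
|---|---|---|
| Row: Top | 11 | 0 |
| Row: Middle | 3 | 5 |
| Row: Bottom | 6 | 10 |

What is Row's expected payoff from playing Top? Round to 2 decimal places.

2.20

E[Top] = 3/5·0 + 1/5·0 + 1/5·11 = 0 + 0 + 11/5 = 11/5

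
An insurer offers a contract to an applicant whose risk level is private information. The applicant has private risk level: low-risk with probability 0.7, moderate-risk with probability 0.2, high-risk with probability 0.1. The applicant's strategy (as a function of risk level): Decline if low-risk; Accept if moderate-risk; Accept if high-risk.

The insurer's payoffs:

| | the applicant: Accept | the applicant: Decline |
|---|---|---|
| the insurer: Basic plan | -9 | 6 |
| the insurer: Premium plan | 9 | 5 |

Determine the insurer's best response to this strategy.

E[Basic plan] = 0.7·(6) + 0.2·(-9) + 0.1·(-9) = 1.5
E[Premium plan] = 0.7·(5) + 0.2·(9) + 0.1·(9) = 6.2
Best response: Premium plan (6.2 is the largest).

Premium plan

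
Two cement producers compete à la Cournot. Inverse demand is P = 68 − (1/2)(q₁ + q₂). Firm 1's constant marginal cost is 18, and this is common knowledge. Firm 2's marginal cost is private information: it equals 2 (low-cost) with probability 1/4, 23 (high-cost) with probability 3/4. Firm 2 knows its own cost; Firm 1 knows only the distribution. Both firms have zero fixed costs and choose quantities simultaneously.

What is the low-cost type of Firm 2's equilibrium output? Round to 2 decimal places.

49.42

Each type of Firm 2 best-responds to q₁; Firm 1 best-responds to the expected q₂ over Firm 2's types.
Firm 2 with cost c maximizes (68 − (1/2)(q₁+q₂) − c)·q₂, giving q₂(c) = (68 − c − (1/2)q₁).
E[c₂] = 1/4·2 + 3/4·23 = 17.75
Firm 1's FOC against E[q₂] yields q₁ = (68 − 2·18 + E[c₂])/(3/2) = (68 − 36 + 17.75)/(3/2) = 33.1667.
q₂(low-cost) = (68 − 2 − (1/2)·33.1667) = 49.4167.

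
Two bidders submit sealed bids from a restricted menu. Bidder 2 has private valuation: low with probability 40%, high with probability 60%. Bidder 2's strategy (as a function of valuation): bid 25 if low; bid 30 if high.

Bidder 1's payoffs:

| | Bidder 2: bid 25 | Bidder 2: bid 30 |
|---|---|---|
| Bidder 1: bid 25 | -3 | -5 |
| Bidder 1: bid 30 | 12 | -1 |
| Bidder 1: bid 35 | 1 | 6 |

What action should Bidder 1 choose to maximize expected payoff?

bid 30

Compute Bidder 1's expected payoff for each action, taking the expectation over Bidder 2's type.
E[bid 25] = 0.4·(-3) + 0.6·(-5) = -4.2
E[bid 30] = 0.4·(12) + 0.6·(-1) = 4.2
E[bid 35] = 0.4·(1) + 0.6·(6) = 4
Best response: bid 30 (4.2 is the largest).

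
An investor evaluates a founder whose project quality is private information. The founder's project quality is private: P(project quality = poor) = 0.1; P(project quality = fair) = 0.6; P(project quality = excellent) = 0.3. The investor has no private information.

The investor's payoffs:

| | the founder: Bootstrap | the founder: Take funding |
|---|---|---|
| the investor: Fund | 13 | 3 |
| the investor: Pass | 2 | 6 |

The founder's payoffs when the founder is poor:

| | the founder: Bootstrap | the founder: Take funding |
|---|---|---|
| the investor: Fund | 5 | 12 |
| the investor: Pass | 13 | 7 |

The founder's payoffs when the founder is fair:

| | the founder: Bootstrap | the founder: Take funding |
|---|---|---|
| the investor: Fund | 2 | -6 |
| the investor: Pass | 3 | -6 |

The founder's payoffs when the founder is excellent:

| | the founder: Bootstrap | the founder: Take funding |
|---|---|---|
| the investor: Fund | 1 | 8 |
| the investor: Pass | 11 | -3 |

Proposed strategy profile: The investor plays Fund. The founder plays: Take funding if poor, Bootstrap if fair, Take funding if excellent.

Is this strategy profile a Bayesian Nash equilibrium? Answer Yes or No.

A profile is a BNE iff every type of every player is best-responding given beliefs about the other side.
The investor plays Fund: E[Fund] = 0.1·(3) + 0.6·(13) + 0.3·(3) = 9; E[Pass] = 3.6. Best-responding. ✓
The founder (project quality poor), facing Fund: Bootstrap gives 5, Take funding gives 12. Proposed Take funding is best. ✓
The founder (project quality fair), facing Fund: Bootstrap gives 2, Take funding gives -6. Proposed Bootstrap is best. ✓
The founder (project quality excellent), facing Fund: Bootstrap gives 1, Take funding gives 8. Proposed Take funding is best. ✓

Yes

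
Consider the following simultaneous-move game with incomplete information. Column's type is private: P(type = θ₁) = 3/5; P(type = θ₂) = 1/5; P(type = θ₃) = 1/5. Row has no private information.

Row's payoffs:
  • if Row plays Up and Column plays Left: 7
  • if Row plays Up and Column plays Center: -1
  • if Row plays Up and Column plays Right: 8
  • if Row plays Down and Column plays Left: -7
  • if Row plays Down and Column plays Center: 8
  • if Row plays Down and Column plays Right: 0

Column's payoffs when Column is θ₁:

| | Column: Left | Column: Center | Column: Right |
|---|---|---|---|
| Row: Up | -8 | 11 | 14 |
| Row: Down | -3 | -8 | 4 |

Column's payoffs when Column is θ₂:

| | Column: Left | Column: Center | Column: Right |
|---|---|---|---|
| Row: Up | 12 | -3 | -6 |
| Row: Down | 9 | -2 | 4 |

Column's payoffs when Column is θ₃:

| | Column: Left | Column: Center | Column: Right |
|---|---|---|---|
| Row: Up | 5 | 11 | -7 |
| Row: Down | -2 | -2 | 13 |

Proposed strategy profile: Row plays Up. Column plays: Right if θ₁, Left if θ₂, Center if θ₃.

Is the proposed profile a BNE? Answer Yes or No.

A profile is a BNE iff every type of every player is best-responding given beliefs about the other side.
Row plays Up: E[Up] = 3/5·(8) + 1/5·(7) + 1/5·(-1) = 6; E[Down] = 1/5. Best-responding. ✓
Column (type θ₁), facing Up: Left gives -8, Center gives 11, Right gives 14. Proposed Right is best. ✓
Column (type θ₂), facing Up: Left gives 12, Center gives -3, Right gives -6. Proposed Left is best. ✓
Column (type θ₃), facing Up: Left gives 5, Center gives 11, Right gives -7. Proposed Center is best. ✓

Yes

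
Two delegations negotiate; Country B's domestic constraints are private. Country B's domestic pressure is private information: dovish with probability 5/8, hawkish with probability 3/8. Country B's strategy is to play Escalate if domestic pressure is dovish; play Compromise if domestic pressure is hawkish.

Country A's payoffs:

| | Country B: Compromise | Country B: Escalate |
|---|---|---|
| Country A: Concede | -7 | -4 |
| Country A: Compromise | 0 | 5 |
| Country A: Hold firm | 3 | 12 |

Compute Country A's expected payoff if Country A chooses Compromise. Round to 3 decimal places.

E[Compromise] = 5/8·5 + 3/8·0 = 25/8 + 0 = 25/8

3.125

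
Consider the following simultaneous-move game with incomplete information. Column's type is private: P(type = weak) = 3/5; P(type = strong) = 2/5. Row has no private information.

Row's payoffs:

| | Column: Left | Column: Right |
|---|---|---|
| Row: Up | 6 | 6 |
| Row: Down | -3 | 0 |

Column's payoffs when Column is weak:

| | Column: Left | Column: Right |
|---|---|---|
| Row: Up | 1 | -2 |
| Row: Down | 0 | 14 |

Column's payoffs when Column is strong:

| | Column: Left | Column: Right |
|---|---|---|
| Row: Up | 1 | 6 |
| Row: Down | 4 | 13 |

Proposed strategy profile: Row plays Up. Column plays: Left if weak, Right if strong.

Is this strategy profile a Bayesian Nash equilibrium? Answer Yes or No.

Yes

Row plays Up: E[Up] = 3/5·(6) + 2/5·(6) = 6; E[Down] = -9/5. Best-responding. ✓
Column (type weak), facing Up: Left gives 1, Right gives -2. Proposed Left is best. ✓
Column (type strong), facing Up: Left gives 1, Right gives 6. Proposed Right is best. ✓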